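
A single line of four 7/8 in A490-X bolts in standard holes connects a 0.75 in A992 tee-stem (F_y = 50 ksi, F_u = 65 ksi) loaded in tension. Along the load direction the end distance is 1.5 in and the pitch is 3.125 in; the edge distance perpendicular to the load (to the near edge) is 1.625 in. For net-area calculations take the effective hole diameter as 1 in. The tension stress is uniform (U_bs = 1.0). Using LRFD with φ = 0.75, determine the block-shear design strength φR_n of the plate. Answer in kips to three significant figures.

Shear plane L_v = 1.5 + 3·3.125 = 10.88 in; A_gv = 10.88 × 0.75 = 8.156 in².
A_nv = (10.88 − 3.5·1) × 0.75 = 5.531 in².
A_nt = (1.625 − 0.5·1) × 0.75 = 0.8438 in².
0.6 F_u A_nv = 215.7 kips; 0.6 F_y A_gv = 244.7 kips → shear rupture governs the shear term.
R_n = 215.7 + 1.0 × 65 × 0.8438 = 270.6 kips.
Design strength φR_n = 0.75 × 270.6 = 203 kips.

203 kips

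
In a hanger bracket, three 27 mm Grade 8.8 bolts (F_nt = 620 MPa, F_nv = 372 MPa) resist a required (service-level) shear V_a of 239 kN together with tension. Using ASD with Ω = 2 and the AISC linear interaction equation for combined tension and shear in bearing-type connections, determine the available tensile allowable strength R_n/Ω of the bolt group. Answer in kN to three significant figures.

A_b = π·27²/4 = 572.6 mm²; f_rv = 239 × 1000 / (3 × 572.6) = 139.1 MPa.
F'_nt = 1.3 F_nt − (Ω F_nt / F_nv) f_rv = 1.3·620 − (2·620/372)·139.1 = 342.2 MPa, capped at F_nt → F'_nt = 342.2 MPa.
R_n = F'_nt · A_b · n = 342.2 × 572.6 × 3 / 1000 = 587.8 kN.
Allowable strength R_n/Ω = 587.8 / 2 = 294 kN.

294 kN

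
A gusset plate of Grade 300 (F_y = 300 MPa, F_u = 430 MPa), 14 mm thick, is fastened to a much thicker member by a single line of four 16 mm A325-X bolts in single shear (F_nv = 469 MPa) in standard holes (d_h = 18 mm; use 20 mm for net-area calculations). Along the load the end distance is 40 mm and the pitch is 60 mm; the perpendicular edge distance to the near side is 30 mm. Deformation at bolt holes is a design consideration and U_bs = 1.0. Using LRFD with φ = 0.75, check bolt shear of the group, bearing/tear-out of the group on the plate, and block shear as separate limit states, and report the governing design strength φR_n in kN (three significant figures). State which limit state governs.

283 kN (bolt shear governs)

Bolt shear: A_b = π·16²/4 = 201.1 mm²; R_n = 469 × 201.1 × 4 × 1 / 1000 = 377.2 kN → 0.75 × 377.2 = 283 kN.
Bearing: edge l_c = 31, r_n = 223.9 kN; interior l_c = 42, r_n = 231.2 kN; R_n = 223.9 + 3·231.2 = 917.4 kN → 688 kN.
Block shear: A_gv = 3080, A_nv = 2100, A_nt = 280 mm²; R_n = min(0.6F_uA_nv, 0.6F_yA_gv) + U_bs·F_u·A_nt = 662.2 kN → 497 kN.
Bolt shear governs: 283 kN.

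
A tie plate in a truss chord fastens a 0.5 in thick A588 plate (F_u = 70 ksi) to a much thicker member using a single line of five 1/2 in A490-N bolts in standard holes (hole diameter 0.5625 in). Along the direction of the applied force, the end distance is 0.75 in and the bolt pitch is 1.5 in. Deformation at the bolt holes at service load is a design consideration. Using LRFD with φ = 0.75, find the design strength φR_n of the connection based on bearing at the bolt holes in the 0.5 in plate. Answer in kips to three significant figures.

Per bolt r_n = 1.2 l_c t F_u ≤ 2.4 d t F_u; upper limit = 2.4 × 0.5 × 0.5 × 70 = 42 kips.
Edge bolt: l_c = 0.75 − 0.5625/2 = 0.4688 in → 1.2 × 0.4688 × 0.5 × 70 = 19.69 → r_n = 19.69 kips.
Interior bolts: l_c = 1.5 − 0.5625 = 0.9375 in → 1.2 × 0.9375 × 0.5 × 70 = 39.38 → r_n = 39.38 kips.
R_n = 1 × 19.69 + 4 × 39.38 = 177.2 kips.
Design strength φR_n = 0.75 × 177.2 = 133 kips.

133 kips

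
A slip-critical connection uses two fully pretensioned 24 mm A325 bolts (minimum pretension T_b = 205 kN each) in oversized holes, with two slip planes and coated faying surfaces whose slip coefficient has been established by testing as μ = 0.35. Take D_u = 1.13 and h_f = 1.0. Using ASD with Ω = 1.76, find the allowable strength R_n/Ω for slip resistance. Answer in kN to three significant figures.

R_n = μ · D_u · h_f · T_b · n_s · n_b = 0.35 × 1.13 × 1.0 × 205 × 2 × 2 = 324.3 kN.
Allowable strength R_n/Ω = 324.3 / 1.76 = 184 kN.

184 kN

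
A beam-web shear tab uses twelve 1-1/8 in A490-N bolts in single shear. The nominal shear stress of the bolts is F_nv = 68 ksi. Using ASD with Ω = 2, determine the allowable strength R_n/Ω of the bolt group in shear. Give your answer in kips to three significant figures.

A_b = π × 1.125² / 4 = 0.994 in².
R_n = F_nv · A_b · n · n_s = 68 × 0.994 × 12 × 1 = 811.1 kips.
Allowable strength R_n/Ω = 811.1 / 2 = 406 kips.

406 kips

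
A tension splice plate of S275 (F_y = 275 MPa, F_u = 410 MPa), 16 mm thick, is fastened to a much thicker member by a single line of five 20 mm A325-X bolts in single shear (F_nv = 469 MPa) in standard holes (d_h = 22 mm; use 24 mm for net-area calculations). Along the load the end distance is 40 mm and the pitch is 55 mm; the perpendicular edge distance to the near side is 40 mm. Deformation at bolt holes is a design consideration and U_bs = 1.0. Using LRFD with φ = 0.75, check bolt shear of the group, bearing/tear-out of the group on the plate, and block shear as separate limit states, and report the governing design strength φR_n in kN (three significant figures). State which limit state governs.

553 kN (bolt shear governs)

Bolt shear: A_b = π·20²/4 = 314.2 mm²; R_n = 469 × 314.2 × 5 × 1 / 1000 = 736.7 kN → 0.75 × 736.7 = 553 kN.
Bearing: edge l_c = 29, r_n = 228.3 kN; interior l_c = 33, r_n = 259.8 kN; R_n = 228.3 + 4·259.8 = 1267 kN → 951 kN.
Block shear: A_gv = 4160, A_nv = 2432, A_nt = 448 mm²; R_n = min(0.6F_uA_nv, 0.6F_yA_gv) + U_bs·F_u·A_nt = 782 kN → 586 kN.
Bolt shear governs: 553 kN.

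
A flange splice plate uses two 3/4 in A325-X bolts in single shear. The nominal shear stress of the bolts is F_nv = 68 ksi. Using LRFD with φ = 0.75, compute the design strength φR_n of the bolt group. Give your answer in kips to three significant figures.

A_b = π × 0.75² / 4 = 0.4418 in².
R_n = F_nv · A_b · n · n_s = 68 × 0.4418 × 2 × 1 = 60.08 kips.
Design strength φR_n = 0.75 × 60.08 = 45.1 kips.

45.1 kips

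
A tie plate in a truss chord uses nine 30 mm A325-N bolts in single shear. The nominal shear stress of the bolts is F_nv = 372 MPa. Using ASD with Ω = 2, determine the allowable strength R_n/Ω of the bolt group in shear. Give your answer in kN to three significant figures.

A_b = π × 30² / 4 = 706.9 mm².
R_n = F_nv · A_b · n · n_s = 372 × 706.9 × 9 × 1 / 1000 = 2367 kN.
Allowable strength R_n/Ω = 2367 / 2 = 1180 kN.

1180 kN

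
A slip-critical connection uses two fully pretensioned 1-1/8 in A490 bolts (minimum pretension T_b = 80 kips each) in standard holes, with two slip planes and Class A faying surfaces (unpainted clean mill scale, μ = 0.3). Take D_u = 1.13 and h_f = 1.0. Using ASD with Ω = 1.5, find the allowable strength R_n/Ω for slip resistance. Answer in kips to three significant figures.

72.3 kips

R_n = μ · D_u · h_f · T_b · n_s · n_b = 0.3 × 1.13 × 1.0 × 80 × 2 × 2 = 108.5 kips.
Allowable strength R_n/Ω = 108.5 / 1.5 = 72.3 kips.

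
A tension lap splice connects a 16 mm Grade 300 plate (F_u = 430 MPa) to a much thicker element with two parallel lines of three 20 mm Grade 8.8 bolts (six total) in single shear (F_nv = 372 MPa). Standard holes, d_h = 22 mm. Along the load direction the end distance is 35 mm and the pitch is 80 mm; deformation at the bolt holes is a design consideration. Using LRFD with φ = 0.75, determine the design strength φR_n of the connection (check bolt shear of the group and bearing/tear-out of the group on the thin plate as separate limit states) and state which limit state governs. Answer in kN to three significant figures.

526 kN (bolt shear governs)

Bolt shear: A_b = π·20²/4 = 314.2 mm²; R_n = 372 × 314.2 × 6 × 1 / 1000 = 701.2 kN → 0.75 × 701.2 = 526 kN.
Bearing (1.2 l_c t F_u ≤ 2.4 d t F_u): upper limit = 2.4·20·16·430 / 1000 = 330.2 kN.
  Edge l_c = 35 − 22/2 = 24 → r_n = 198.1 kN; interior l_c = 80 − 22 = 58 → r_n = 330.2 kN.
  R_n,bearing = 2·198.1 + 4·330.2 = 1717 kN → 0.75 × 1717 = 1290 kN.
Bolt shear governs: 526 kN.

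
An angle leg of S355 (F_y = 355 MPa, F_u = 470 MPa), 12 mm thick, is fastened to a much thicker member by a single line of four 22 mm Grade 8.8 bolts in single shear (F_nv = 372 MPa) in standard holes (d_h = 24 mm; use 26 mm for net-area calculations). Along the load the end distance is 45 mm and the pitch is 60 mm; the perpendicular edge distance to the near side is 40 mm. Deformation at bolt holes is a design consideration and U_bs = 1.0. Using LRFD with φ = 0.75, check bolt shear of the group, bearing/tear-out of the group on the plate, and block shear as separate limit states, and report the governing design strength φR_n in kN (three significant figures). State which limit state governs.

424 kN (bolt shear governs)

Bolt shear: A_b = π·22²/4 = 380.1 mm²; R_n = 372 × 380.1 × 4 × 1 / 1000 = 565.6 kN → 0.75 × 565.6 = 424 kN.
Bearing: edge l_c = 33, r_n = 223.3 kN; interior l_c = 36, r_n = 243.6 kN; R_n = 223.3 + 3·243.6 = 954.3 kN → 716 kN.
Block shear: A_gv = 2700, A_nv = 1608, A_nt = 324 mm²; R_n = min(0.6F_uA_nv, 0.6F_yA_gv) + U_bs·F_u·A_nt = 605.7 kN → 454 kN.
Bolt shear governs: 424 kN.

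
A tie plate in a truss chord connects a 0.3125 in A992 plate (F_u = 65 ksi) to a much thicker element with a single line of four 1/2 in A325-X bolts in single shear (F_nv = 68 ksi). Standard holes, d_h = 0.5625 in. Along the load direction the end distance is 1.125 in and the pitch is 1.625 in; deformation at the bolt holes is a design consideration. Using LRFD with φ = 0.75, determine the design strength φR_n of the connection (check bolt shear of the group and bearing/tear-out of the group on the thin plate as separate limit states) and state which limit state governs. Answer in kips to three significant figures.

Bolt shear: A_b = π·0.5²/4 = 0.1963 in²; R_n = 68 × 0.1963 × 4 × 1 = 53.41 kips → 0.75 × 53.41 = 40.1 kips.
Bearing (1.2 l_c t F_u ≤ 2.4 d t F_u): upper limit = 2.4·0.5·0.3125·65 = 24.38 kips.
  Edge l_c = 1.125 − 0.5625/2 = 0.8438 → r_n = 20.57 kips; interior l_c = 1.625 − 0.5625 = 1.062 → r_n = 24.38 kips.
  R_n,bearing = 1·20.57 + 3·24.38 = 93.69 kips → 0.75 × 93.69 = 70.3 kips.
Bolt shear governs: 40.1 kips.

40.1 kips (bolt shear governs)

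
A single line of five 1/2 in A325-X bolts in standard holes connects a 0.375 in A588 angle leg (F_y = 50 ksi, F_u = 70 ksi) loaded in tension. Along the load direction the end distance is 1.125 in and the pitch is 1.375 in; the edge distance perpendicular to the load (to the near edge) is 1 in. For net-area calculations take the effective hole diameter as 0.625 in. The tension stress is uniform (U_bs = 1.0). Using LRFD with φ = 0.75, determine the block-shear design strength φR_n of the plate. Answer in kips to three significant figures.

Shear plane L_v = 1.125 + 4·1.375 = 6.625 in; A_gv = 6.625 × 0.375 = 2.484 in².
A_nv = (6.625 − 4.5·0.625) × 0.375 = 1.43 in².
A_nt = (1 − 0.5·0.625) × 0.375 = 0.2578 in².
0.6 F_u A_nv = 60.05 kips; 0.6 F_y A_gv = 74.53 kips → shear rupture governs the shear term.
R_n = 60.05 + 1.0 × 70 × 0.2578 = 78.09 kips.
Design strength φR_n = 0.75 × 78.09 = 58.6 kips.

58.6 kips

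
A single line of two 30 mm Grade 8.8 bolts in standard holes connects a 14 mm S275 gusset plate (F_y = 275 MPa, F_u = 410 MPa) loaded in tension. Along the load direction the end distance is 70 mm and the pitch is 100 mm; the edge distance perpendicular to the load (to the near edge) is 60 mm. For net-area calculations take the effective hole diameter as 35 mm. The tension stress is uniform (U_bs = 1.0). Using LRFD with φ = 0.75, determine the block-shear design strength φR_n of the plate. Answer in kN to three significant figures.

477 kN

Shear plane L_v = 70 + 1·100 = 170 mm; A_gv = 170 × 14 = 2380 mm².
A_nv = (170 − 1.5·35) × 14 = 1645 mm².
A_nt = (60 − 0.5·35) × 14 = 595 mm².
0.6 F_u A_nv = 404.7 kN; 0.6 F_y A_gv = 392.7 kN → shear yielding governs the shear term.
R_n = 392.7 + 1.0 × 410 × 595 / 1000 = 636.6 kN.
Design strength φR_n = 0.75 × 636.6 = 477 kN.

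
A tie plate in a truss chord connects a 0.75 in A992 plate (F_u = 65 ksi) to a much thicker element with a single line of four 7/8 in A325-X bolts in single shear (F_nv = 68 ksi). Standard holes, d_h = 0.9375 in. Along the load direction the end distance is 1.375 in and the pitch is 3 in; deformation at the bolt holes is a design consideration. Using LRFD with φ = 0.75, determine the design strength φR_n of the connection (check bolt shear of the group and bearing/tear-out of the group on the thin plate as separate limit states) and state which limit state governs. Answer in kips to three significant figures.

123 kips (bolt shear governs)

Bolt shear: A_b = π·0.875²/4 = 0.6013 in²; R_n = 68 × 0.6013 × 4 × 1 = 163.6 kips → 0.75 × 163.6 = 123 kips.
Bearing (1.2 l_c t F_u ≤ 2.4 d t F_u): upper limit = 2.4·0.875·0.75·65 = 102.4 kips.
  Edge l_c = 1.375 − 0.9375/2 = 0.9062 → r_n = 53.02 kips; interior l_c = 3 − 0.9375 = 2.062 → r_n = 102.4 kips.
  R_n,bearing = 1·53.02 + 3·102.4 = 360.1 kips → 0.75 × 360.1 = 270 kips.
Bolt shear governs: 123 kips.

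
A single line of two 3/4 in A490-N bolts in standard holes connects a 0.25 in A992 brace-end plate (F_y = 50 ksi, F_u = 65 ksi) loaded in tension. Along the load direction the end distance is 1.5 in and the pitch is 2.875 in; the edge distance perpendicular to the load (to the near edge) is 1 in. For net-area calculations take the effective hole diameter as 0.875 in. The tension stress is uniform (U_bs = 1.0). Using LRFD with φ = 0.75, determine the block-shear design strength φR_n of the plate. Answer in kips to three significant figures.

Shear plane L_v = 1.5 + 1·2.875 = 4.375 in; A_gv = 4.375 × 0.25 = 1.094 in².
A_nv = (4.375 − 1.5·0.875) × 0.25 = 0.7656 in².
A_nt = (1 − 0.5·0.875) × 0.25 = 0.1406 in².
0.6 F_u A_nv = 29.86 kips; 0.6 F_y A_gv = 32.81 kips → shear rupture governs the shear term.
R_n = 29.86 + 1.0 × 65 × 0.1406 = 39 kips.
Design strength φR_n = 0.75 × 39 = 29.2 kips.

29.2 kips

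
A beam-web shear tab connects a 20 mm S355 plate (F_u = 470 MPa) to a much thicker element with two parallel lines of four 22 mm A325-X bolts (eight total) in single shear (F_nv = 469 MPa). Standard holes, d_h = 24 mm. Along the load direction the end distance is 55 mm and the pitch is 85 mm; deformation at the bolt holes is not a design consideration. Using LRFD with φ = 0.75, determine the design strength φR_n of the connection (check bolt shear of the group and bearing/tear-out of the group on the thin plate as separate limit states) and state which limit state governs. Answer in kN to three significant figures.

Bolt shear: A_b = π·22²/4 = 380.1 mm²; R_n = 469 × 380.1 × 8 × 1 / 1000 = 1426 kN → 0.75 × 1426 = 1070 kN.
Bearing (1.5 l_c t F_u ≤ 3.0 d t F_u): upper limit = 3.0·22·20·470 / 1000 = 620.4 kN.
  Edge l_c = 55 − 24/2 = 43 → r_n = 606.3 kN; interior l_c = 85 − 24 = 61 → r_n = 620.4 kN.
  R_n,bearing = 2·606.3 + 6·620.4 = 4935 kN → 0.75 × 4935 = 3700 kN.
Bolt shear governs: 1070 kN.

1070 kN (bolt shear governs)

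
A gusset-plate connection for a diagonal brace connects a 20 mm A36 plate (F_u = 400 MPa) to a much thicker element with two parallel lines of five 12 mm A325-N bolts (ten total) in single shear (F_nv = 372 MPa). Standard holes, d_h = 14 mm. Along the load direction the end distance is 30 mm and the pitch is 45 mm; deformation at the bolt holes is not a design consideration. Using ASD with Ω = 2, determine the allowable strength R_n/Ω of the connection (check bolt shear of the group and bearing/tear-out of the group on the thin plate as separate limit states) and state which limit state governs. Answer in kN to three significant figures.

210 kN (bolt shear governs)

Bolt shear: A_b = π·12²/4 = 113.1 mm²; R_n = 372 × 113.1 × 10 × 1 / 1000 = 420.7 kN → 420.7 / 2 = 210 kN.
Bearing (1.5 l_c t F_u ≤ 3.0 d t F_u): upper limit = 3.0·12·20·400 / 1000 = 288 kN.
  Edge l_c = 30 − 14/2 = 23 → r_n = 276 kN; interior l_c = 45 − 14 = 31 → r_n = 288 kN.
  R_n,bearing = 2·276 + 8·288 = 2856 kN → 2856 / 2 = 1430 kN.
Bolt shear governs: 210 kN.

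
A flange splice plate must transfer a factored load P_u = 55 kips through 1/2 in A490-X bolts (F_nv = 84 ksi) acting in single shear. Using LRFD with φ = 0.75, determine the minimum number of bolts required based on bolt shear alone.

5 bolts

A_b = π·0.5²/4 = 0.1963 in².
Per-bolt design strength φR_n = 0.75 × 84 × 0.1963 × 1 = 12.37 kips.
n ≥ 55 / 12.37 = 4.446 → use 5 bolts.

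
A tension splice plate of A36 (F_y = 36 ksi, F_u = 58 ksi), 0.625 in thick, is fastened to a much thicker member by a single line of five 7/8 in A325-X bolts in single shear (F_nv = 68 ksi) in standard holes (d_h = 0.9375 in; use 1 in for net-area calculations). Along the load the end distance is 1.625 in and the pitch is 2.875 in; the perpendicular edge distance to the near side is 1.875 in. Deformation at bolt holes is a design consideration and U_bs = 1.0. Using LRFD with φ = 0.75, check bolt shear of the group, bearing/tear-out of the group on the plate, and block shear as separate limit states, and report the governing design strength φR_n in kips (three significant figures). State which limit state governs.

Bolt shear: A_b = π·0.875²/4 = 0.6013 in²; R_n = 68 × 0.6013 × 5 × 1 = 204.4 kips → 0.75 × 204.4 = 153 kips.
Bearing: edge l_c = 1.156, r_n = 50.3 kips; interior l_c = 1.938, r_n = 76.12 kips; R_n = 50.3 + 4·76.12 = 354.8 kips → 266 kips.
Block shear: A_gv = 8.203, A_nv = 5.391, A_nt = 0.8594 in²; R_n = min(0.6F_uA_nv, 0.6F_yA_gv) + U_bs·F_u·A_nt = 227 kips → 170 kips.
Bolt shear governs: 153 kips.

153 kips (bolt shear governs)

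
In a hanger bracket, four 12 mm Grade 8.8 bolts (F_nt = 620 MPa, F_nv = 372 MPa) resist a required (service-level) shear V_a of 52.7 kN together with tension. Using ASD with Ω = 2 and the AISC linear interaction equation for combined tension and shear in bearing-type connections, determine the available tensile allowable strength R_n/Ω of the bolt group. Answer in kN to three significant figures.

A_b = π·12²/4 = 113.1 mm²; f_rv = 52.7 × 1000 / (4 × 113.1) = 116.5 MPa.
F'_nt = 1.3 F_nt − (Ω F_nt / F_nv) f_rv = 1.3·620 − (2·620/372)·116.5 = 417.7 MPa, capped at F_nt → F'_nt = 417.7 MPa.
R_n = F'_nt · A_b · n = 417.7 × 113.1 × 4 / 1000 = 189 kN.
Allowable strength R_n/Ω = 189 / 2 = 94.5 kN.

94.5 kN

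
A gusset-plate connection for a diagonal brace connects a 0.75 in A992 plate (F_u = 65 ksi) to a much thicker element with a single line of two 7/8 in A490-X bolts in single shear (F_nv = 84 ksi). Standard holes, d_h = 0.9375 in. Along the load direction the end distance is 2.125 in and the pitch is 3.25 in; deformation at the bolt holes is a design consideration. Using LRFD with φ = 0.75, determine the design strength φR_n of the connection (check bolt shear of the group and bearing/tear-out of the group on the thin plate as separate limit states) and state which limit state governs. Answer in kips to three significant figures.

Bolt shear: A_b = π·0.875²/4 = 0.6013 in²; R_n = 84 × 0.6013 × 2 × 1 = 101 kips → 0.75 × 101 = 75.8 kips.
Bearing (1.2 l_c t F_u ≤ 2.4 d t F_u): upper limit = 2.4·0.875·0.75·65 = 102.4 kips.
  Edge l_c = 2.125 − 0.9375/2 = 1.656 → r_n = 96.89 kips; interior l_c = 3.25 − 0.9375 = 2.312 → r_n = 102.4 kips.
  R_n,bearing = 1·96.89 + 1·102.4 = 199.3 kips → 0.75 × 199.3 = 149 kips.
Bolt shear governs: 75.8 kips.

75.8 kips (bolt shear governs)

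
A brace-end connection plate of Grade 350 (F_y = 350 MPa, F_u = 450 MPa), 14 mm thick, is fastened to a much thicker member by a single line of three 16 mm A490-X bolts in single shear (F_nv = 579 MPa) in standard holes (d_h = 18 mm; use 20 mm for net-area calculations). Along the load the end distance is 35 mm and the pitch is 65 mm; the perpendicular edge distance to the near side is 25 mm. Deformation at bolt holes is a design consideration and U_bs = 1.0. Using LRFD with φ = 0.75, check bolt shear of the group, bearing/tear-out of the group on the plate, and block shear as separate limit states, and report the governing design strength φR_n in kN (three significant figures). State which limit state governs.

262 kN (bolt shear governs)

Bolt shear: A_b = π·16²/4 = 201.1 mm²; R_n = 579 × 201.1 × 3 × 1 / 1000 = 349.2 kN → 0.75 × 349.2 = 262 kN.
Bearing: edge l_c = 26, r_n = 196.6 kN; interior l_c = 47, r_n = 241.9 kN; R_n = 196.6 + 2·241.9 = 680.4 kN → 510 kN.
Block shear: A_gv = 2310, A_nv = 1610, A_nt = 210 mm²; R_n = min(0.6F_uA_nv, 0.6F_yA_gv) + U_bs·F_u·A_nt = 529.2 kN → 397 kN.
Bolt shear governs: 262 kN.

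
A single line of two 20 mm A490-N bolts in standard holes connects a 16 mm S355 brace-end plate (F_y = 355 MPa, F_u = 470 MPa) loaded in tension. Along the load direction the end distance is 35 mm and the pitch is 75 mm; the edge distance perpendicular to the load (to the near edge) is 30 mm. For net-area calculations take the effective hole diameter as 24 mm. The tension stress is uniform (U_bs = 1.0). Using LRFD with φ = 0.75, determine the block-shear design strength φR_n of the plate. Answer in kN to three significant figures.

Shear plane L_v = 35 + 1·75 = 110 mm; A_gv = 110 × 16 = 1760 mm².
A_nv = (110 − 1.5·24) × 16 = 1184 mm².
A_nt = (30 − 0.5·24) × 16 = 288 mm².
0.6 F_u A_nv = 333.9 kN; 0.6 F_y A_gv = 374.9 kN → shear rupture governs the shear term.
R_n = 333.9 + 1.0 × 470 × 288 / 1000 = 469.2 kN.
Design strength φR_n = 0.75 × 469.2 = 352 kN.

352 kN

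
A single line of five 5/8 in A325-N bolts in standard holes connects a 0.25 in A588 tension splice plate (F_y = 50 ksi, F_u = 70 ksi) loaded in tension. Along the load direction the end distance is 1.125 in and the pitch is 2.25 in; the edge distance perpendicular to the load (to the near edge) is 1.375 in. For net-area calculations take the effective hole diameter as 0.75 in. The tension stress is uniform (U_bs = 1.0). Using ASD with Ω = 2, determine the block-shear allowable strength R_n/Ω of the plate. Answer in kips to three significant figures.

44.2 kips

Shear plane L_v = 1.125 + 4·2.25 = 10.12 in; A_gv = 10.12 × 0.25 = 2.531 in².
A_nv = (10.12 − 4.5·0.75) × 0.25 = 1.688 in².
A_nt = (1.375 − 0.5·0.75) × 0.25 = 0.25 in².
0.6 F_u A_nv = 70.88 kips; 0.6 F_y A_gv = 75.94 kips → shear rupture governs the shear term.
R_n = 70.88 + 1.0 × 70 × 0.25 = 88.38 kips.
Allowable strength R_n/Ω = 88.38 / 2 = 44.2 kips.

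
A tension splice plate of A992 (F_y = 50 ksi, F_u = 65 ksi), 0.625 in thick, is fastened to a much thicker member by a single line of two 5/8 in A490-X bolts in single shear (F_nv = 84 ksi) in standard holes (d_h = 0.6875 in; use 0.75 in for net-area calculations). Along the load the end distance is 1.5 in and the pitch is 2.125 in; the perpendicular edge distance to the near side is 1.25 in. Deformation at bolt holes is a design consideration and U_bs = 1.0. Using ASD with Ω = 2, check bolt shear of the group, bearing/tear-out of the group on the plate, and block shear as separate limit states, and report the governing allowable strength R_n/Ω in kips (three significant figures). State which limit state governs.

25.8 kips (bolt shear governs)

Bolt shear: A_b = π·0.625²/4 = 0.3068 in²; R_n = 84 × 0.3068 × 2 × 1 = 51.54 kips → 51.54 / 2 = 25.8 kips.
Bearing: edge l_c = 1.156, r_n = 56.37 kips; interior l_c = 1.438, r_n = 60.94 kips; R_n = 56.37 + 1·60.94 = 117.3 kips → 58.7 kips.
Block shear: A_gv = 2.266, A_nv = 1.562, A_nt = 0.5469 in²; R_n = min(0.6F_uA_nv, 0.6F_yA_gv) + U_bs·F_u·A_nt = 96.48 kips → 48.2 kips.
Bolt shear governs: 25.8 kips.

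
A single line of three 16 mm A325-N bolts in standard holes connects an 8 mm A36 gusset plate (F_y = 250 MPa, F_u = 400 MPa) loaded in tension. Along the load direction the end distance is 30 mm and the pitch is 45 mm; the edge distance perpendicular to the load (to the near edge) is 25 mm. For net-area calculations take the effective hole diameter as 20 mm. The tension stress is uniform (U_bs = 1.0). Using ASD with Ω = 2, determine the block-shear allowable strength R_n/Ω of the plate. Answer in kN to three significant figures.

Shear plane L_v = 30 + 2·45 = 120 mm; A_gv = 120 × 8 = 960 mm².
A_nv = (120 − 2.5·20) × 8 = 560 mm².
A_nt = (25 − 0.5·20) × 8 = 120 mm².
0.6 F_u A_nv = 134.4 kN; 0.6 F_y A_gv = 144 kN → shear rupture governs the shear term.
R_n = 134.4 + 1.0 × 400 × 120 / 1000 = 182.4 kN.
Allowable strength R_n/Ω = 182.4 / 2 = 91.2 kN.

91.2 kN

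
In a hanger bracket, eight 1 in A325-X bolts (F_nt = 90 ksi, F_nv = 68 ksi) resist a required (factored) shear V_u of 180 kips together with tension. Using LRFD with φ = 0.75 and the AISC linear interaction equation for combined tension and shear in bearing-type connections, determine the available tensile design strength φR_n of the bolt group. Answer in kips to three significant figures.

313 kips

A_b = π·1²/4 = 0.7854 in²; f_rv = 180 / (8 × 0.7854) = 28.65 ksi.
F'_nt = 1.3 F_nt − (F_nt / φF_nv) f_rv = 1.3·90 − (90/(0.75·68))·28.65 = 66.44 ksi, capped at F_nt → F'_nt = 66.44 ksi.
R_n = F'_nt · A_b · n = 66.44 × 0.7854 × 8 = 417.5 kips.
Design strength φR_n = 0.75 × 417.5 = 313 kips.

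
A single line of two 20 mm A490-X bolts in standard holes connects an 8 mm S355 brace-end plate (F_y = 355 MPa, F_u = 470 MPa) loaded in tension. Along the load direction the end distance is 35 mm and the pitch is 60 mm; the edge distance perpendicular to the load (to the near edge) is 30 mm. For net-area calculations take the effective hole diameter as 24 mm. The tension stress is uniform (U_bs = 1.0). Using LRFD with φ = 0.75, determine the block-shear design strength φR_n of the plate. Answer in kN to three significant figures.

151 kN

Shear plane L_v = 35 + 1·60 = 95 mm; A_gv = 95 × 8 = 760 mm².
A_nv = (95 − 1.5·24) × 8 = 472 mm².
A_nt = (30 − 0.5·24) × 8 = 144 mm².
0.6 F_u A_nv = 133.1 kN; 0.6 F_y A_gv = 161.9 kN → shear rupture governs the shear term.
R_n = 133.1 + 1.0 × 470 × 144 / 1000 = 200.8 kN.
Design strength φR_n = 0.75 × 200.8 = 151 kN.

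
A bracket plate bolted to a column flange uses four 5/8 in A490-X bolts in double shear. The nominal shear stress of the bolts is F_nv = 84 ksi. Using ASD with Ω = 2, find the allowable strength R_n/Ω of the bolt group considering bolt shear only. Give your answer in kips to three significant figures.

103 kips

A_b = π × 0.625² / 4 = 0.3068 in².
R_n = F_nv · A_b · n · n_s = 84 × 0.3068 × 4 × 2 = 206.2 kips.
Allowable strength R_n/Ω = 206.2 / 2 = 103 kips.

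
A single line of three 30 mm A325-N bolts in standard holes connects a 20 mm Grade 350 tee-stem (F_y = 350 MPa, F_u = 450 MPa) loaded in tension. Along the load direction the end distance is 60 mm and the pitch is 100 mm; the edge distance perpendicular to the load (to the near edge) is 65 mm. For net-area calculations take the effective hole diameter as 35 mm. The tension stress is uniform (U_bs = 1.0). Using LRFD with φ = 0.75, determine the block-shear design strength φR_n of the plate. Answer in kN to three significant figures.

1020 kN

Shear plane L_v = 60 + 2·100 = 260 mm; A_gv = 260 × 20 = 5200 mm².
A_nv = (260 − 2.5·35) × 20 = 3450 mm².
A_nt = (65 − 0.5·35) × 20 = 950 mm².
0.6 F_u A_nv = 931.5 kN; 0.6 F_y A_gv = 1092 kN → shear rupture governs the shear term.
R_n = 931.5 + 1.0 × 450 × 950 / 1000 = 1359 kN.
Design strength φR_n = 0.75 × 1359 = 1020 kN.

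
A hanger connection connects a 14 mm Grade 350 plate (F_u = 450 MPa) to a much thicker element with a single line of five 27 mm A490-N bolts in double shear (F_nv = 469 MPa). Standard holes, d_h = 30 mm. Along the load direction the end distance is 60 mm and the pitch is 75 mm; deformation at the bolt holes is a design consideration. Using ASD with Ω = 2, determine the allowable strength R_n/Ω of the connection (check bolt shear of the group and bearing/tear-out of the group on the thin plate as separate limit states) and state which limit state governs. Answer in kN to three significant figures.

Bolt shear: A_b = π·27²/4 = 572.6 mm²; R_n = 469 × 572.6 × 5 × 2 / 1000 = 2685 kN → 2685 / 2 = 1340 kN.
Bearing (1.2 l_c t F_u ≤ 2.4 d t F_u): upper limit = 2.4·27·14·450 / 1000 = 408.2 kN.
  Edge l_c = 60 − 30/2 = 45 → r_n = 340.2 kN; interior l_c = 75 − 30 = 45 → r_n = 340.2 kN.
  R_n,bearing = 1·340.2 + 4·340.2 = 1701 kN → 1701 / 2 = 850 kN.
Bearing governs: 850 kN.

850 kN (bearing governs)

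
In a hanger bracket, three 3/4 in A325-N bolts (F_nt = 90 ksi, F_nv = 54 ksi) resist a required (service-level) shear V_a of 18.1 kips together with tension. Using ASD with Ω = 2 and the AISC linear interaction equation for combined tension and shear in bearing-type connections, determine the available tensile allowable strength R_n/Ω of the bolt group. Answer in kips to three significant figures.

47.4 kips

A_b = π·0.75²/4 = 0.4418 in²; f_rv = 18.1 / (3 × 0.4418) = 13.66 ksi.
F'_nt = 1.3 F_nt − (Ω F_nt / F_nv) f_rv = 1.3·90 − (2·90/54)·13.66 = 71.48 ksi, capped at F_nt → F'_nt = 71.48 ksi.
R_n = F'_nt · A_b · n = 71.48 × 0.4418 × 3 = 94.73 kips.
Allowable strength R_n/Ω = 94.73 / 2 = 47.4 kips.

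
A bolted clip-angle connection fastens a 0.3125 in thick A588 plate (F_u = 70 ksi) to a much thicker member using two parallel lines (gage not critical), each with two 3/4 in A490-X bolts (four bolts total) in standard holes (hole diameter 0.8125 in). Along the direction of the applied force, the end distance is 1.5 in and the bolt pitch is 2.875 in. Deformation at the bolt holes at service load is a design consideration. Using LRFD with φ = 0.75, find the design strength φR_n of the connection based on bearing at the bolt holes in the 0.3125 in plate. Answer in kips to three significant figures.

102 kips

Per bolt r_n = 1.2 l_c t F_u ≤ 2.4 d t F_u; upper limit = 2.4 × 0.75 × 0.3125 × 70 = 39.38 kips.
Edge bolt: l_c = 1.5 − 0.8125/2 = 1.094 in → 1.2 × 1.094 × 0.3125 × 70 = 28.71 → r_n = 28.71 kips.
Interior bolts: l_c = 2.875 − 0.8125 = 2.062 in → 1.2 × 2.062 × 0.3125 × 70 = 54.14 → r_n = 39.38 kips.
R_n = 2 × 28.71 + 2 × 39.38 = 136.2 kips.
Design strength φR_n = 0.75 × 136.2 = 102 kips.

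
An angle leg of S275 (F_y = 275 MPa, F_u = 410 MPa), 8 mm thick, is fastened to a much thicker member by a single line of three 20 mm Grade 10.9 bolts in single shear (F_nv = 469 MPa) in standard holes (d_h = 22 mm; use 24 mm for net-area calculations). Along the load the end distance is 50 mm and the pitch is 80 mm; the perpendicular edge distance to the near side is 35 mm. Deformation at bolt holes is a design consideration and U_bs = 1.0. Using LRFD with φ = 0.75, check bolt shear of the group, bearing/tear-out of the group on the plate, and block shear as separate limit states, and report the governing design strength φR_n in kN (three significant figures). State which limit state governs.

264 kN (block shear governs)

Bolt shear: A_b = π·20²/4 = 314.2 mm²; R_n = 469 × 314.2 × 3 × 1 / 1000 = 442 kN → 0.75 × 442 = 332 kN.
Bearing: edge l_c = 39, r_n = 153.5 kN; interior l_c = 58, r_n = 157.4 kN; R_n = 153.5 + 2·157.4 = 468.4 kN → 351 kN.
Block shear: A_gv = 1680, A_nv = 1200, A_nt = 184 mm²; R_n = min(0.6F_uA_nv, 0.6F_yA_gv) + U_bs·F_u·A_nt = 352.6 kN → 264 kN.
Block shear governs: 264 kN.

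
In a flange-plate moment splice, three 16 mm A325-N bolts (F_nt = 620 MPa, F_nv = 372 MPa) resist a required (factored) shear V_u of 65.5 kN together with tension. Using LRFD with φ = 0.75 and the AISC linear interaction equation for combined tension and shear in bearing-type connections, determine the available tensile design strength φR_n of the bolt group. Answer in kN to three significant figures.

255 kN

A_b = π·16²/4 = 201.1 mm²; f_rv = 65.5 × 1000 / (3 × 201.1) = 108.6 MPa.
F'_nt = 1.3 F_nt − (F_nt / φF_nv) f_rv = 1.3·620 − (620/(0.75·372))·108.6 = 564.7 MPa, capped at F_nt → F'_nt = 564.7 MPa.
R_n = F'_nt · A_b · n = 564.7 × 201.1 × 3 / 1000 = 340.6 kN.
Design strength φR_n = 0.75 × 340.6 = 255 kN.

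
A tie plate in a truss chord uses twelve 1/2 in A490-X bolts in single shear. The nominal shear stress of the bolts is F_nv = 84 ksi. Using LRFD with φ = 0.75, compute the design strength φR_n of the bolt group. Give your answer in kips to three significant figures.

148 kips

A_b = π × 0.5² / 4 = 0.1963 in².
R_n = F_nv · A_b · n · n_s = 84 × 0.1963 × 12 × 1 = 197.9 kips.
Design strength φR_n = 0.75 × 197.9 = 148 kips.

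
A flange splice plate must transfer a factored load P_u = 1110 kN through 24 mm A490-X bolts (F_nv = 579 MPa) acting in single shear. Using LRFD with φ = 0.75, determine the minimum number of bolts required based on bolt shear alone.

6 bolts

A_b = π·24²/4 = 452.4 mm².
Per-bolt design strength φR_n = 0.75 × 579 × 452.4 × 1 / 1000 = 196.5 kN.
n ≥ 1110 / 196.5 = 5.65 → use 6 bolts.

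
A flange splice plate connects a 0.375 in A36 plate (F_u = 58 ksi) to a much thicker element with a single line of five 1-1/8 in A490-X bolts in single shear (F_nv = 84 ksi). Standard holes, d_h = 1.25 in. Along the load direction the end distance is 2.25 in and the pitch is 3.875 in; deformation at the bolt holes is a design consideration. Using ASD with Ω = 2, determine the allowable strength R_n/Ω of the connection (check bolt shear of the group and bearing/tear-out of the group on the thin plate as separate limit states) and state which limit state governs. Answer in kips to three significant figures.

139 kips (bearing governs)

Bolt shear: A_b = π·1.125²/4 = 0.994 in²; R_n = 84 × 0.994 × 5 × 1 = 417.5 kips → 417.5 / 2 = 209 kips.
Bearing (1.2 l_c t F_u ≤ 2.4 d t F_u): upper limit = 2.4·1.125·0.375·58 = 58.72 kips.
  Edge l_c = 2.25 − 1.25/2 = 1.625 → r_n = 42.41 kips; interior l_c = 3.875 − 1.25 = 2.625 → r_n = 58.72 kips.
  R_n,bearing = 1·42.41 + 4·58.72 = 277.3 kips → 277.3 / 2 = 139 kips.
Bearing governs: 139 kips.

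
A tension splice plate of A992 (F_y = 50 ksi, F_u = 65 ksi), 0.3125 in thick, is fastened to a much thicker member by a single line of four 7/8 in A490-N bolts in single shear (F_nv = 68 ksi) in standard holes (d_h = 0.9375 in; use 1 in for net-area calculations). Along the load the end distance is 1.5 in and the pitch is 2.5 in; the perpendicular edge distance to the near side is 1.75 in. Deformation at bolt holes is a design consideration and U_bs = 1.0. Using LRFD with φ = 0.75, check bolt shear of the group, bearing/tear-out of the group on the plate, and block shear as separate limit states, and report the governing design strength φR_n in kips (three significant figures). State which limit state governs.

69.3 kips (block shear governs)

Bolt shear: A_b = π·0.875²/4 = 0.6013 in²; R_n = 68 × 0.6013 × 4 × 1 = 163.6 kips → 0.75 × 163.6 = 123 kips.
Bearing: edge l_c = 1.031, r_n = 25.14 kips; interior l_c = 1.562, r_n = 38.09 kips; R_n = 25.14 + 3·38.09 = 139.4 kips → 105 kips.
Block shear: A_gv = 2.812, A_nv = 1.719, A_nt = 0.3906 in²; R_n = min(0.6F_uA_nv, 0.6F_yA_gv) + U_bs·F_u·A_nt = 92.42 kips → 69.3 kips.
Block shear governs: 69.3 kips.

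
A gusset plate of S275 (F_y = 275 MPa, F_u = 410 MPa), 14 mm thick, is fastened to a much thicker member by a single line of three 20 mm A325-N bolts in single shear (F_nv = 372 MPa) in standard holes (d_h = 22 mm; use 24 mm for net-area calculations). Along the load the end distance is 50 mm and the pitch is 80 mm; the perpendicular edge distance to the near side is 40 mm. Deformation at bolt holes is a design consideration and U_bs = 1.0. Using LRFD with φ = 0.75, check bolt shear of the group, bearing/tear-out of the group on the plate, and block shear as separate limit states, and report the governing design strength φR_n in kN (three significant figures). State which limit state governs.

263 kN (bolt shear governs)

Bolt shear: A_b = π·20²/4 = 314.2 mm²; R_n = 372 × 314.2 × 3 × 1 / 1000 = 350.6 kN → 0.75 × 350.6 = 263 kN.
Bearing: edge l_c = 39, r_n = 268.6 kN; interior l_c = 58, r_n = 275.5 kN; R_n = 268.6 + 2·275.5 = 819.7 kN → 615 kN.
Block shear: A_gv = 2940, A_nv = 2100, A_nt = 392 mm²; R_n = min(0.6F_uA_nv, 0.6F_yA_gv) + U_bs·F_u·A_nt = 645.8 kN → 484 kN.
Bolt shear governs: 263 kN.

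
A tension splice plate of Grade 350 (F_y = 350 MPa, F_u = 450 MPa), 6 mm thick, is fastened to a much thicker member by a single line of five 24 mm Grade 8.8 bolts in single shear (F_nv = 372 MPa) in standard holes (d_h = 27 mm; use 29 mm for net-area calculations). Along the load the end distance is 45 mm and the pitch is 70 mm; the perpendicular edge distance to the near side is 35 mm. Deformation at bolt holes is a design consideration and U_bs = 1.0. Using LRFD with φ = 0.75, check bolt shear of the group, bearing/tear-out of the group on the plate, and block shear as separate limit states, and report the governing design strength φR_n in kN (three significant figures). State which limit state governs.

Bolt shear: A_b = π·24²/4 = 452.4 mm²; R_n = 372 × 452.4 × 5 × 1 / 1000 = 841.4 kN → 0.75 × 841.4 = 631 kN.
Bearing: edge l_c = 31.5, r_n = 102.1 kN; interior l_c = 43, r_n = 139.3 kN; R_n = 102.1 + 4·139.3 = 659.3 kN → 495 kN.
Block shear: A_gv = 1950, A_nv = 1167, A_nt = 123 mm²; R_n = min(0.6F_uA_nv, 0.6F_yA_gv) + U_bs·F_u·A_nt = 370.4 kN → 278 kN.
Block shear governs: 278 kN.

278 kN (block shear governs)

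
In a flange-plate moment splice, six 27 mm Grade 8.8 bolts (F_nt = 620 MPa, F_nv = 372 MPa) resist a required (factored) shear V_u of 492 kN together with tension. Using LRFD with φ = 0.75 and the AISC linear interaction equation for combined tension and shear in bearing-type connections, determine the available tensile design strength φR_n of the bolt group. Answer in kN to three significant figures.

1260 kN

A_b = π·27²/4 = 572.6 mm²; f_rv = 492 × 1000 / (6 × 572.6) = 143.2 MPa.
F'_nt = 1.3 F_nt − (F_nt / φF_nv) f_rv = 1.3·620 − (620/(0.75·372))·143.2 = 487.7 MPa, capped at F_nt → F'_nt = 487.7 MPa.
R_n = F'_nt · A_b · n = 487.7 × 572.6 × 6 / 1000 = 1676 kN.
Design strength φR_n = 0.75 × 1676 = 1260 kN.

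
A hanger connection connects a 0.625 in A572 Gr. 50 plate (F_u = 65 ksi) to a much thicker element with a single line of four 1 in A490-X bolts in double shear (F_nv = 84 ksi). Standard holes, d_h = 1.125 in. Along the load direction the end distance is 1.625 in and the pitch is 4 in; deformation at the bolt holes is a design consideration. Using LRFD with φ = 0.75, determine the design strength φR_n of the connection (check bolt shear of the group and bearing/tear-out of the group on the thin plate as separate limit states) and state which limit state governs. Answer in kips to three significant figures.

258 kips (bearing governs)

Bolt shear: A_b = π·1²/4 = 0.7854 in²; R_n = 84 × 0.7854 × 4 × 2 = 527.8 kips → 0.75 × 527.8 = 396 kips.
Bearing (1.2 l_c t F_u ≤ 2.4 d t F_u): upper limit = 2.4·1·0.625·65 = 97.5 kips.
  Edge l_c = 1.625 − 1.125/2 = 1.062 → r_n = 51.8 kips; interior l_c = 4 − 1.125 = 2.875 → r_n = 97.5 kips.
  R_n,bearing = 1·51.8 + 3·97.5 = 344.3 kips → 0.75 × 344.3 = 258 kips.
Bearing governs: 258 kips.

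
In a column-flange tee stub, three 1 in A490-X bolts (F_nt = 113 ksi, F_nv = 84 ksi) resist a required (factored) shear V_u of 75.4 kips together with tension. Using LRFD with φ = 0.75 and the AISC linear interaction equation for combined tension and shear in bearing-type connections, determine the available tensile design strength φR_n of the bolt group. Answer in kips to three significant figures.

158 kips

A_b = π·1²/4 = 0.7854 in²; f_rv = 75.4 / (3 × 0.7854) = 32 ksi.
F'_nt = 1.3 F_nt − (F_nt / φF_nv) f_rv = 1.3·113 − (113/(0.75·84))·32 = 89.5 ksi, capped at F_nt → F'_nt = 89.5 ksi.
R_n = F'_nt · A_b · n = 89.5 × 0.7854 × 3 = 210.9 kips.
Design strength φR_n = 0.75 × 210.9 = 158 kips.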